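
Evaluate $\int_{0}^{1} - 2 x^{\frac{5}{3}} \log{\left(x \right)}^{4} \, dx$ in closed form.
$- \frac{729}{2048}$

Start from the elementary integral
$$J(a) = \int_{0}^{1} - 2 x^{a} \, dx = - \frac{2}{a + 1}.$$

Differentiating under the integral sign brings down a factor of $\ln x$:
$$\frac{dJ}{da} = \int_{0}^{1} - 2 x^{a} \log{\left(x \right)} \, dx = \frac{2}{\left(a + 1\right)^{2}}.$$

Repeating $4$ times in total — each differentiation brings down another $\ln x$ — gives
$$\frac{d^{4}J}{da^{4}} = \int_{0}^{1} - 2 x^{a} \log{\left(x \right)}^{4} \, dx = - \frac{48}{\left(a + 1\right)^{5}},$$
and the integrand here is exactly the target integrand, so $I = - \frac{48}{\left(a + 1\right)^{5}}$.

Setting $a = \frac{5}{3}$:
$$I = - \frac{729}{2048}.$$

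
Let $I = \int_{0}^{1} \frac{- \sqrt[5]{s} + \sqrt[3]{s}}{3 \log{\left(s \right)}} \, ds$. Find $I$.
$\log{\left(\frac{\sqrt[3]{30}}{3} \right)}$

Consider the one-parameter family: let $I(a) = \int_{0}^{1} \frac{\sqrt[3]{s} - s^{a}}{3 \log{\left(s \right)}} \, ds$.

Since $\dfrac{\partial}{\partial a}\,s^{a} = s^{a} \ln s$, the $\ln s$ in the denominator cancels and
$$\frac{dI}{da} = \int_{0}^{1} - \frac{1}{3} s^{a} \, ds = - \frac{1}{3} \left[\frac{s^{a+1}}{a+1}\right]_0^1 = - \frac{1}{3 a + 3}.$$

Integrating with respect to $a$ gives $I(a) = - \frac{\log{\left(a + 1 \right)}}{3} - \frac{\log{\left(6 \right)}}{3} + \log{\left(2 \right)} + C$.

At $a = \frac{1}{3}$ the integrand is identically $0$, so $I(\frac{1}{3}) = 0$. The closed form gives $0$, hence $C = 0$.

Setting $a = \frac{1}{5}$:
$$I = \log{\left(\frac{\sqrt[3]{30}}{3} \right)}.$$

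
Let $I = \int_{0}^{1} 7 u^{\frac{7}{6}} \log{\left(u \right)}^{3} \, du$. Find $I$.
$- \frac{54432}{28561}$

Begin with the known integral
$$J(a) = \int_{0}^{1} 7 u^{a} \, du = \frac{7}{a + 1}.$$

Differentiating under the integral sign brings down a factor of $\ln u$:
$$\frac{dJ}{da} = \int_{0}^{1} 7 u^{a} \log{\left(u \right)} \, du = - \frac{7}{\left(a + 1\right)^{2}}.$$

Repeating $3$ times in total — each differentiation brings down another $\ln u$ — gives
$$\frac{d^{3}J}{da^{3}} = \int_{0}^{1} 7 u^{a} \log{\left(u \right)}^{3} \, du = - \frac{42}{\left(a + 1\right)^{4}},$$
and the integrand here is exactly the target integrand, so $I = - \frac{42}{\left(a + 1\right)^{4}}$.

Setting $a = \frac{7}{6}$:
$$I = - \frac{54432}{28561}.$$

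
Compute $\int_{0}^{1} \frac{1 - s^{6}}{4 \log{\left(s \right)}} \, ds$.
$- \frac{\log{\left(7 \right)}}{4}$

Replace the exponent $6$ by a parameter $a$: let $I(a) = \int_{0}^{1} \frac{1 - s^{a}}{4 \log{\left(s \right)}} \, ds$.

Since $\dfrac{\partial}{\partial a}\,s^{a} = s^{a} \ln s$, the $\ln s$ in the denominator cancels and
$$\frac{dI}{da} = \int_{0}^{1} - \frac{1}{4} s^{a} \, ds = - \frac{1}{4} \left[\frac{s^{a+1}}{a+1}\right]_0^1 = - \frac{1}{4 a + 4}.$$

Integrating with respect to $a$ gives $I(a) = - \frac{\log{\left(a + 1 \right)}}{4} + C$.

At $a = 0$ the integrand is identically $0$, so $I(0) = 0$. The closed form gives $0$, hence $C = 0$.

Setting $a = 6$:
$$I = - \frac{\log{\left(7 \right)}}{4}.$$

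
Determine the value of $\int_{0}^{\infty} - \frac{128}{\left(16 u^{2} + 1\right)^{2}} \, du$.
$- 8 \pi$

Recall the elementary integral
$$J(a) = \int_{0}^{\infty} - \frac{1}{2 \left(a^{2} + u^{2}\right)} \, du = - \frac{\pi}{4 a}.$$

Differentiating under the integral sign with respect to $a$,
$$\frac{dJ}{da} = \int_{0}^{\infty} \frac{a}{\left(a^{2} + u^{2}\right)^{2}} \, du = \frac{\pi}{4 a^{2}},$$
so $\int_{0}^{\infty} - \frac{1}{2 \left(a^{2} + u^{2}\right)^{2}} \, du = - \frac{\pi}{8 a^{3}}$.

Setting $a = \frac{1}{4}$:
$$I = - 8 \pi.$$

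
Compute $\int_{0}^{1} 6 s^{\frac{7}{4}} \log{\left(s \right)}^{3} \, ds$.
$- \frac{9216}{14641}$

Start from the elementary integral
$$J(a) = \int_{0}^{1} 6 s^{a} \, ds = \frac{6}{a + 1}.$$

Differentiating under the integral sign brings down a factor of $\ln s$:
$$\frac{dJ}{da} = \int_{0}^{1} 6 s^{a} \log{\left(s \right)} \, ds = - \frac{6}{\left(a + 1\right)^{2}}.$$

Repeating $3$ times in total — each differentiation brings down another $\ln s$ — gives
$$\frac{d^{3}J}{da^{3}} = \int_{0}^{1} 6 s^{a} \log{\left(s \right)}^{3} \, ds = - \frac{36}{\left(a + 1\right)^{4}},$$
and the integrand here is exactly the target integrand, so $I = - \frac{36}{\left(a + 1\right)^{4}}$.

Setting $a = \frac{7}{4}$:
$$I = - \frac{9216}{14641}.$$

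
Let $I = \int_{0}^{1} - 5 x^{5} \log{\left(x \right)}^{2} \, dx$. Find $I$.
$- \frac{5}{108}$

Start from the elementary integral
$$J(a) = \int_{0}^{1} - 5 x^{a} \, dx = - \frac{5}{a + 1}.$$

Differentiating under the integral sign brings down a factor of $\ln x$:
$$\frac{dJ}{da} = \int_{0}^{1} - 5 x^{a} \log{\left(x \right)} \, dx = \frac{5}{\left(a + 1\right)^{2}}.$$

Repeating twice in total — each differentiation brings down another $\ln x$ — gives
$$\frac{d^{2}J}{da^{2}} = \int_{0}^{1} - 5 x^{a} \log{\left(x \right)}^{2} \, dx = - \frac{10}{\left(a + 1\right)^{3}},$$
and the integrand here is exactly the target integrand, so $I = - \frac{10}{\left(a + 1\right)^{3}}$.

Setting $a = 5$:
$$I = - \frac{5}{108}.$$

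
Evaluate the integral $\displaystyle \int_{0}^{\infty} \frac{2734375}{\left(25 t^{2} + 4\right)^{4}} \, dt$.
$\frac{2734375 \pi}{4096}$

Begin with the known result
$$J(a) = \int_{0}^{\infty} \frac{7}{a^{2} + t^{2}} \, dt = \frac{7 \pi}{2 a}.$$

Differentiating under the integral sign with respect to $a$,
$$\frac{dJ}{da} = \int_{0}^{\infty} - \frac{14 a}{\left(a^{2} + t^{2}\right)^{2}} \, dt = - \frac{7 \pi}{2 a^{2}},$$
so $\int_{0}^{\infty} \frac{7}{\left(a^{2} + t^{2}\right)^{2}} \, dt = \frac{7 \pi}{4 a^{3}}$.

Repeating — each differentiation of $1/(t^2+a^2)^j$ produces $-2ja/(t^2+a^2)^{j+1}$ — and dividing through by $-2ja$ at each step yields, after $3$ differentiations in total,
$$\int_{0}^{\infty} \frac{7}{\left(a^{2} + t^{2}\right)^{4}} \, dt = \frac{35 \pi}{32 a^{7}}.$$

Setting $a = \frac{2}{5}$:
$$I = \frac{2734375 \pi}{4096}.$$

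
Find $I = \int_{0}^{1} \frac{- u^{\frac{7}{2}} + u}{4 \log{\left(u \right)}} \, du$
$- \frac{\log{\left(3 \right)}}{2} + \frac{\log{\left(2 \right)}}{2}$

Introduce a parameter $a$ in the exponent: let $I(a) = \int_{0}^{1} \frac{u - u^{a}}{4 \log{\left(u \right)}} \, du$.

Since $\dfrac{\partial}{\partial a}\,u^{a} = u^{a} \ln u$, the $\ln u$ in the denominator cancels and
$$\frac{dI}{da} = \int_{0}^{1} - \frac{1}{4} u^{a} \, du = - \frac{1}{4} \left[\frac{u^{a+1}}{a+1}\right]_0^1 = - \frac{1}{4 a + 4}.$$

Integrating with respect to $a$ gives $I(a) = - \frac{\log{\left(a + 1 \right)}}{4} + \frac{\log{\left(2 \right)}}{4} + C$.

At $a = 1$ the integrand is identically $0$, so $I(1) = 0$. The closed form gives $0$, hence $C = 0$.

Setting $a = \frac{7}{2}$:
$$I = - \frac{\log{\left(3 \right)}}{2} + \frac{\log{\left(2 \right)}}{2}.$$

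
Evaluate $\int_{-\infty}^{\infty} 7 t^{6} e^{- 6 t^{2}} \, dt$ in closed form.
$\frac{35 \sqrt{6} \sqrt{\pi}}{3456}$

Begin with the known integral
$$J(a) = \int_{-\infty}^{\infty} 7 e^{- a t^{2}} \, dt = \frac{7 \sqrt{\pi}}{\sqrt{a}}.$$

Differentiating under the integral sign brings down a factor of $(-t^2)$:
$$\frac{dJ}{da} = \int_{-\infty}^{\infty} - 7 t^{2} e^{- a t^{2}} \, dt = - \frac{7 \sqrt{\pi}}{2 a^{\frac{3}{2}}}.$$

Repeating $3$ times in total — each differentiation brings down another $(-t^2)$ — gives
$$\frac{d^{3}J}{da^{3}} = \int_{-\infty}^{\infty} - 7 t^{6} e^{- a t^{2}} \, dt = - \frac{105 \sqrt{\pi}}{8 a^{\frac{7}{2}}},$$
and the integrand here is $(-1)^{3}$ times the target integrand, so $I = (-1)^{3}\,\frac{d^{3}J}{da^{3}} = \frac{105 \sqrt{\pi}}{8 a^{\frac{7}{2}}}$.

Setting $a = 6$:
$$I = \frac{35 \sqrt{6} \sqrt{\pi}}{3456}.$$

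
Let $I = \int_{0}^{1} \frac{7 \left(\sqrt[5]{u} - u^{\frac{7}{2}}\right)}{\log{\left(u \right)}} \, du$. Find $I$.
$- \log{\left(\frac{170859375}{16384} \right)}$

Replace the exponent $\frac{7}{2}$ by a parameter $a$: let $I(a) = \int_{0}^{1} \frac{7 \left(\sqrt[5]{u} - u^{a}\right)}{\log{\left(u \right)}} \, du$.

Since $\dfrac{\partial}{\partial a}\,u^{a} = u^{a} \ln u$, the $\ln u$ in the denominator cancels and
$$\frac{dI}{da} = \int_{0}^{1} -7 u^{a} \, du = -7 \left[\frac{u^{a+1}}{a+1}\right]_0^1 = - \frac{7}{a + 1}.$$

Integrating with respect to $a$ gives $I(a) = - \log{\left(\frac{78125 \left(a + 1\right)^{7}}{279936} \right)} + C$.

At $a = \frac{1}{5}$ the integrand is identically $0$, so $I(\frac{1}{5}) = 0$. The closed form gives $0$, hence $C = 0$.

Setting $a = \frac{7}{2}$:
$$I = - \log{\left(\frac{170859375}{16384} \right)}.$$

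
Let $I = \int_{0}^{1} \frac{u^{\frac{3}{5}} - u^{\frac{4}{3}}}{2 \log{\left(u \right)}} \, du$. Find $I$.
$- \frac{\log{\left(210 \right)}}{2} + \log{\left(12 \right)}$

Consider the one-parameter family: let $I(a) = \int_{0}^{1} \frac{u^{\frac{3}{5}} - u^{a}}{2 \log{\left(u \right)}} \, du$.

Since $\dfrac{\partial}{\partial a}\,u^{a} = u^{a} \ln u$, the $\ln u$ in the denominator cancels and
$$\frac{dI}{da} = \int_{0}^{1} - \frac{1}{2} u^{a} \, du = - \frac{1}{2} \left[\frac{u^{a+1}}{a+1}\right]_0^1 = - \frac{1}{2 a + 2}.$$

Integrating with respect to $a$ gives $I(a) = - \log{\left(\frac{\sqrt{10} \sqrt{a + 1}}{4} \right)} + C$.

At $a = \frac{3}{5}$ the integrand is identically $0$, so $I(\frac{3}{5}) = 0$. The closed form gives $0$, hence $C = 0$.

Setting $a = \frac{4}{3}$:
$$I = - \frac{\log{\left(210 \right)}}{2} + \log{\left(12 \right)}.$$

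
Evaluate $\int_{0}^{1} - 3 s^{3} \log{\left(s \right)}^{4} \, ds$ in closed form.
$- \frac{9}{128}$

Begin with the known integral
$$J(a) = \int_{0}^{1} - 3 s^{a} \, ds = - \frac{3}{a + 1}.$$

Differentiating under the integral sign brings down a factor of $\ln s$:
$$\frac{dJ}{da} = \int_{0}^{1} - 3 s^{a} \log{\left(s \right)} \, ds = \frac{3}{\left(a + 1\right)^{2}}.$$

Repeating $4$ times in total — each differentiation brings down another $\ln s$ — gives
$$\frac{d^{4}J}{da^{4}} = \int_{0}^{1} - 3 s^{a} \log{\left(s \right)}^{4} \, ds = - \frac{72}{\left(a + 1\right)^{5}},$$
and the integrand here is exactly the target integrand, so $I = - \frac{72}{\left(a + 1\right)^{5}}$.

Setting $a = 3$:
$$I = - \frac{9}{128}.$$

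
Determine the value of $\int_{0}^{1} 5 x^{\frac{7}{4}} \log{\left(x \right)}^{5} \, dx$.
$- \frac{2457600}{1771561}$

Consider the simpler parametrised integral
$$J(a) = \int_{0}^{1} 5 x^{a} \, dx = \frac{5}{a + 1}.$$

Differentiating under the integral sign brings down a factor of $\ln x$:
$$\frac{dJ}{da} = \int_{0}^{1} 5 x^{a} \log{\left(x \right)} \, dx = - \frac{5}{\left(a + 1\right)^{2}}.$$

Repeating $5$ times in total — each differentiation brings down another $\ln x$ — gives
$$\frac{d^{5}J}{da^{5}} = \int_{0}^{1} 5 x^{a} \log{\left(x \right)}^{5} \, dx = - \frac{600}{\left(a + 1\right)^{6}},$$
and the integrand here is exactly the target integrand, so $I = - \frac{600}{\left(a + 1\right)^{6}}$.

Setting $a = \frac{7}{4}$:
$$I = - \frac{2457600}{1771561}.$$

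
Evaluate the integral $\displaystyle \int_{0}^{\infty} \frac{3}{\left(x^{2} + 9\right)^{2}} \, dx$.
$\frac{\pi}{36}$

Begin with the known result
$$J(a) = \int_{0}^{\infty} \frac{3}{a^{2} + x^{2}} \, dx = \frac{3 \pi}{2 a}.$$

Differentiating under the integral sign with respect to $a$,
$$\frac{dJ}{da} = \int_{0}^{\infty} - \frac{6 a}{\left(a^{2} + x^{2}\right)^{2}} \, dx = - \frac{3 \pi}{2 a^{2}},$$
so $\int_{0}^{\infty} \frac{3}{\left(a^{2} + x^{2}\right)^{2}} \, dx = \frac{3 \pi}{4 a^{3}}$.

Setting $a = 3$:
$$I = \frac{\pi}{36}.$$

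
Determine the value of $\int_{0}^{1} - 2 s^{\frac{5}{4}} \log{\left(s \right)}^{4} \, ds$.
$- \frac{16384}{19683}$

Begin with the known integral
$$J(a) = \int_{0}^{1} - 2 s^{a} \, ds = - \frac{2}{a + 1}.$$

Differentiating under the integral sign brings down a factor of $\ln s$:
$$\frac{dJ}{da} = \int_{0}^{1} - 2 s^{a} \log{\left(s \right)} \, ds = \frac{2}{\left(a + 1\right)^{2}}.$$

Repeating $4$ times in total — each differentiation brings down another $\ln s$ — gives
$$\frac{d^{4}J}{da^{4}} = \int_{0}^{1} - 2 s^{a} \log{\left(s \right)}^{4} \, ds = - \frac{48}{\left(a + 1\right)^{5}},$$
and the integrand here is exactly the target integrand, so $I = - \frac{48}{\left(a + 1\right)^{5}}$.

Setting $a = \frac{5}{4}$:
$$I = - \frac{16384}{19683}.$$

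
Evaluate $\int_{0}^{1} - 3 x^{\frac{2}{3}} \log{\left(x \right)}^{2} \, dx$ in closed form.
$- \frac{162}{125}$

Begin with the known integral
$$J(a) = \int_{0}^{1} - 3 x^{a} \, dx = - \frac{3}{a + 1}.$$

Differentiating under the integral sign brings down a factor of $\ln x$:
$$\frac{dJ}{da} = \int_{0}^{1} - 3 x^{a} \log{\left(x \right)} \, dx = \frac{3}{\left(a + 1\right)^{2}}.$$

Repeating twice in total — each differentiation brings down another $\ln x$ — gives
$$\frac{d^{2}J}{da^{2}} = \int_{0}^{1} - 3 x^{a} \log{\left(x \right)}^{2} \, dx = - \frac{6}{\left(a + 1\right)^{3}},$$
and the integrand here is exactly the target integrand, so $I = - \frac{6}{\left(a + 1\right)^{3}}$.

Setting $a = \frac{2}{3}$:
$$I = - \frac{162}{125}.$$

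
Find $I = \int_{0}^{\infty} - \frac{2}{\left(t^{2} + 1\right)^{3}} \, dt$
$- \frac{3 \pi}{8}$

Start from the standard arctangent integral
$$J(a) = \int_{0}^{\infty} - \frac{2}{a^{2} + t^{2}} \, dt = - \frac{\pi}{a}.$$

Differentiating under the integral sign with respect to $a$,
$$\frac{dJ}{da} = \int_{0}^{\infty} \frac{4 a}{\left(a^{2} + t^{2}\right)^{2}} \, dt = \frac{\pi}{a^{2}},$$
so $\int_{0}^{\infty} - \frac{2}{\left(a^{2} + t^{2}\right)^{2}} \, dt = - \frac{\pi}{2 a^{3}}$.

Repeating — each differentiation of $1/(t^2+a^2)^j$ produces $-2ja/(t^2+a^2)^{j+1}$ — and dividing through by $-2ja$ at each step yields, after $2$ differentiations in total,
$$\int_{0}^{\infty} - \frac{2}{\left(a^{2} + t^{2}\right)^{3}} \, dt = - \frac{3 \pi}{8 a^{5}}.$$

Setting $a = 1$:
$$I = - \frac{3 \pi}{8}.$$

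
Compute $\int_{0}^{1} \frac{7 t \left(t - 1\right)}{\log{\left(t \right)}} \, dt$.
$\log{\left(\frac{2187}{128} \right)}$

Consider the one-parameter family: let $I(a) = \int_{0}^{1} \frac{7 \left(t^{2} - t^{a}\right)}{\log{\left(t \right)}} \, dt$.

Since $\dfrac{\partial}{\partial a}\,t^{a} = t^{a} \ln t$, the $\ln t$ in the denominator cancels and
$$\frac{dI}{da} = \int_{0}^{1} -7 t^{a} \, dt = -7 \left[\frac{t^{a+1}}{a+1}\right]_0^1 = - \frac{7}{a + 1}.$$

Integrating with respect to $a$ gives $I(a) = \log{\left(\frac{2187}{\left(a + 1\right)^{7}} \right)} + C$.

At $a = 2$ the integrand is identically $0$, so $I(2) = 0$. The closed form gives $0$, hence $C = 0$.

Setting $a = 1$:
$$I = \log{\left(\frac{2187}{128} \right)}.$$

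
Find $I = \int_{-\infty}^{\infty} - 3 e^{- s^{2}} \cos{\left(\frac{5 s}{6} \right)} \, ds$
$- \frac{3 \sqrt{\pi}}{e^{\frac{25}{144}}}$

Treat the cosine frequency as a parameter and define $I(b) = \int_{-\infty}^{\infty} - 3 e^{- s^{2}} \cos{\left(b s \right)} \, ds$.

Differentiating under the integral sign,
$$I'(b) = \int_{-\infty}^{\infty} 3 s e^{- s^{2}} \sin{\left(b s \right)} \, ds.$$

Integrate $\int_{-\infty}^{\infty} s \sin(b s)\, e^{- s^{2}}\, ds$ by parts with $u = \sin(b s)$ and $dv = s\, e^{- s^{2}}\, ds$, giving $v = - \frac{e^{- s^{2}}}{2}$. The boundary term vanishes and
$$\int_{-\infty}^{\infty} s \sin(b s)\, e^{- s^{2}}\, ds = \frac{b}{2} \int_{-\infty}^{\infty} \cos(b s)\, e^{- s^{2}}\, ds,$$
so $I'(b) = - \frac{b}{2}\, I(b)$.

This is a separable first-order ODE; solving with the initial condition $I(0) = \int_{-\infty}^{\infty} - 3 e^{- s^{2}}\,ds = - 3 \sqrt{\pi}$ gives
$$I(b) = - 3 \sqrt{\pi} e^{- \frac{b^{2}}{4}}.$$

Setting $b = \frac{5}{6}$:
$$I = - \frac{3 \sqrt{\pi}}{e^{\frac{25}{144}}}.$$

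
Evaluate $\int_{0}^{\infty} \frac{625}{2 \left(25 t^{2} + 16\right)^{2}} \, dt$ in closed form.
$\frac{125 \pi}{512}$

Begin with the known result
$$J(a) = \int_{0}^{\infty} \frac{1}{2 \left(a^{2} + t^{2}\right)} \, dt = \frac{\pi}{4 a}.$$

Differentiating under the integral sign with respect to $a$,
$$\frac{dJ}{da} = \int_{0}^{\infty} - \frac{a}{\left(a^{2} + t^{2}\right)^{2}} \, dt = - \frac{\pi}{4 a^{2}},$$
so $\int_{0}^{\infty} \frac{1}{2 \left(a^{2} + t^{2}\right)^{2}} \, dt = \frac{\pi}{8 a^{3}}$.

Setting $a = \frac{4}{5}$:
$$I = \frac{125 \pi}{512}.$$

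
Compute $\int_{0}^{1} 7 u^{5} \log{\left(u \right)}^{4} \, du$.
$\frac{7}{324}$

Start from the elementary integral
$$J(a) = \int_{0}^{1} 7 u^{a} \, du = \frac{7}{a + 1}.$$

Differentiating under the integral sign brings down a factor of $\ln u$:
$$\frac{dJ}{da} = \int_{0}^{1} 7 u^{a} \log{\left(u \right)} \, du = - \frac{7}{\left(a + 1\right)^{2}}.$$

Repeating $4$ times in total — each differentiation brings down another $\ln u$ — gives
$$\frac{d^{4}J}{da^{4}} = \int_{0}^{1} 7 u^{a} \log{\left(u \right)}^{4} \, du = \frac{168}{\left(a + 1\right)^{5}},$$
and the integrand here is exactly the target integrand, so $I = \frac{168}{\left(a + 1\right)^{5}}$.

Setting $a = 5$:
$$I = \frac{7}{324}.$$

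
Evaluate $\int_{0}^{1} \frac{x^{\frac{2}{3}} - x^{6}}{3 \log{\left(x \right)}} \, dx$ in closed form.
$- \frac{\log{\left(7 \right)}}{3} - \frac{\log{\left(3 \right)}}{3} + \frac{\log{\left(5 \right)}}{3}$

Introduce a parameter $a$ in the exponent: let $I(a) = \int_{0}^{1} \frac{x^{\frac{2}{3}} - x^{a}}{3 \log{\left(x \right)}} \, dx$.

Since $\dfrac{\partial}{\partial a}\,x^{a} = x^{a} \ln x$, the $\ln x$ in the denominator cancels and
$$\frac{dI}{da} = \int_{0}^{1} - \frac{1}{3} x^{a} \, dx = - \frac{1}{3} \left[\frac{x^{a+1}}{a+1}\right]_0^1 = - \frac{1}{3 a + 3}.$$

Integrating with respect to $a$ gives $I(a) = - \frac{\log{\left(a + 1 \right)}}{3} - \frac{\log{\left(3 \right)}}{3} + \frac{\log{\left(5 \right)}}{3} + C$.

At $a = \frac{2}{3}$ the integrand is identically $0$, so $I(\frac{2}{3}) = 0$. The closed form gives $0$, hence $C = 0$.

Setting $a = 6$:
$$I = - \frac{\log{\left(7 \right)}}{3} - \frac{\log{\left(3 \right)}}{3} + \frac{\log{\left(5 \right)}}{3}.$$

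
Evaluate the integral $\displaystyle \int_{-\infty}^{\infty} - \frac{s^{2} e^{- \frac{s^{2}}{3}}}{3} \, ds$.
$- \frac{\sqrt{3} \sqrt{\pi}}{2}$

Consider the simpler parametrised integral
$$J(a) = \int_{-\infty}^{\infty} - \frac{e^{- a s^{2}}}{3} \, ds = - \frac{\sqrt{\pi}}{3 \sqrt{a}}.$$

Differentiating under the integral sign brings down a factor of $(-s^2)$:
$$\frac{dJ}{da} = \int_{-\infty}^{\infty} \frac{s^{2} e^{- a s^{2}}}{3} \, ds = \frac{\sqrt{\pi}}{6 a^{\frac{3}{2}}}.$$

The integral on the left is $-I$, so $I = - \frac{\sqrt{\pi}}{6 a^{\frac{3}{2}}}$.

Setting $a = \frac{1}{3}$:
$$I = - \frac{\sqrt{3} \sqrt{\pi}}{2}.$$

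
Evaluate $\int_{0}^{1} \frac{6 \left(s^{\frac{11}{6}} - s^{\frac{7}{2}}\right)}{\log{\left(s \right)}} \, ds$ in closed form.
$- \log{\left(\frac{387420489}{24137569} \right)}$

Replace the exponent $\frac{7}{2}$ by a parameter $a$: let $I(a) = \int_{0}^{1} \frac{6 \left(s^{\frac{11}{6}} - s^{a}\right)}{\log{\left(s \right)}} \, ds$.

Since $\dfrac{\partial}{\partial a}\,s^{a} = s^{a} \ln s$, the $\ln s$ in the denominator cancels and
$$\frac{dI}{da} = \int_{0}^{1} -6 s^{a} \, ds = -6 \left[\frac{s^{a+1}}{a+1}\right]_0^1 = - \frac{6}{a + 1}.$$

Integrating with respect to $a$ gives $I(a) = - \log{\left(\frac{46656 \left(a + 1\right)^{6}}{24137569} \right)} + C$.

At $a = \frac{11}{6}$ the integrand is identically $0$, so $I(\frac{11}{6}) = 0$. The closed form gives $0$, hence $C = 0$.

Setting $a = \frac{7}{2}$:
$$I = - \log{\left(\frac{387420489}{24137569} \right)}.$$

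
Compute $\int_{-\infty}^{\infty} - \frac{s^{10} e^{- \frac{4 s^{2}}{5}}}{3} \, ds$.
$- \frac{984375 \sqrt{5} \sqrt{\pi}}{65536}$

Begin with the known integral
$$J(a) = \int_{-\infty}^{\infty} - \frac{e^{- a s^{2}}}{3} \, ds = - \frac{\sqrt{\pi}}{3 \sqrt{a}}.$$

Differentiating under the integral sign brings down a factor of $(-s^2)$:
$$\frac{dJ}{da} = \int_{-\infty}^{\infty} \frac{s^{2} e^{- a s^{2}}}{3} \, ds = \frac{\sqrt{\pi}}{6 a^{\frac{3}{2}}}.$$

Repeating $5$ times in total — each differentiation brings down another $(-s^2)$ — gives
$$\frac{d^{5}J}{da^{5}} = \int_{-\infty}^{\infty} \frac{s^{10} e^{- a s^{2}}}{3} \, ds = \frac{315 \sqrt{\pi}}{32 a^{\frac{11}{2}}},$$
and the integrand here is $(-1)^{5}$ times the target integrand, so $I = (-1)^{5}\,\frac{d^{5}J}{da^{5}} = - \frac{315 \sqrt{\pi}}{32 a^{\frac{11}{2}}}$.

Setting $a = \frac{4}{5}$:
$$I = - \frac{984375 \sqrt{5} \sqrt{\pi}}{65536}.$$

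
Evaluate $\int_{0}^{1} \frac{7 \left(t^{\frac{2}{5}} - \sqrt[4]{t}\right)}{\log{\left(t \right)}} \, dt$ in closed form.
$- \log{\left(\frac{6103515625}{13492928512} \right)}$

Consider the one-parameter family: let $I(a) = \int_{0}^{1} \frac{7 \left(t^{\frac{2}{5}} - t^{a}\right)}{\log{\left(t \right)}} \, dt$.

Since $\dfrac{\partial}{\partial a}\,t^{a} = t^{a} \ln t$, the $\ln t$ in the denominator cancels and
$$\frac{dI}{da} = \int_{0}^{1} -7 t^{a} \, dt = -7 \left[\frac{t^{a+1}}{a+1}\right]_0^1 = - \frac{7}{a + 1}.$$

Integrating with respect to $a$ gives $I(a) = - \log{\left(\frac{78125 \left(a + 1\right)^{7}}{823543} \right)} + C$.

At $a = \frac{2}{5}$ the integrand is identically $0$, so $I(\frac{2}{5}) = 0$. The closed form gives $0$, hence $C = 0$.

Setting $a = \frac{1}{4}$:
$$I = - \log{\left(\frac{6103515625}{13492928512} \right)}.$$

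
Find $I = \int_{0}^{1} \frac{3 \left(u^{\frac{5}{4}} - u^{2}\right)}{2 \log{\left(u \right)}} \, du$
$\log{\left(\frac{3 \sqrt{3}}{8} \right)}$

Replace the exponent $\frac{5}{4}$ by a parameter $a$: let $I(a) = \int_{0}^{1} \frac{3 \left(- u^{2} + u^{a}\right)}{2 \log{\left(u \right)}} \, du$.

Since $\dfrac{\partial}{\partial a}\,u^{a} = u^{a} \ln u$, the $\ln u$ in the denominator cancels and
$$\frac{dI}{da} = \int_{0}^{1} \frac{3}{2} u^{a} \, du = \frac{3}{2} \left[\frac{u^{a+1}}{a+1}\right]_0^1 = \frac{3}{2 \left(a + 1\right)}.$$

Integrating with respect to $a$ gives $I(a) = \frac{3 \log{\left(a + 1 \right)}}{2} - \frac{3 \log{\left(3 \right)}}{2} + C$.

At $a = 2$ the integrand is identically $0$, so $I(2) = 0$. The closed form gives $0$, hence $C = 0$.

Setting $a = \frac{5}{4}$:
$$I = \log{\left(\frac{3 \sqrt{3}}{8} \right)}.$$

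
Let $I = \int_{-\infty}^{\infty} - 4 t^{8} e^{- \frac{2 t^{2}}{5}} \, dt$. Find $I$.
$- \frac{65625 \sqrt{10} \sqrt{\pi}}{128}$

Consider the simpler parametrised integral
$$J(a) = \int_{-\infty}^{\infty} - 4 e^{- a t^{2}} \, dt = - \frac{4 \sqrt{\pi}}{\sqrt{a}}.$$

Differentiating under the integral sign brings down a factor of $(-t^2)$:
$$\frac{dJ}{da} = \int_{-\infty}^{\infty} 4 t^{2} e^{- a t^{2}} \, dt = \frac{2 \sqrt{\pi}}{a^{\frac{3}{2}}}.$$

Repeating $4$ times in total — each differentiation brings down another $(-t^2)$ — gives
$$\frac{d^{4}J}{da^{4}} = \int_{-\infty}^{\infty} - 4 t^{8} e^{- a t^{2}} \, dt = - \frac{105 \sqrt{\pi}}{4 a^{\frac{9}{2}}},$$
and the integrand here is exactly the target integrand, so $I = - \frac{105 \sqrt{\pi}}{4 a^{\frac{9}{2}}}$.

Setting $a = \frac{2}{5}$:
$$I = - \frac{65625 \sqrt{10} \sqrt{\pi}}{128}.$$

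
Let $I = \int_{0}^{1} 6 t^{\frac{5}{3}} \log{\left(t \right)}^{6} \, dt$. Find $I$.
$\frac{295245}{65536}$

Consider the simpler parametrised integral
$$J(a) = \int_{0}^{1} 6 t^{a} \, dt = \frac{6}{a + 1}.$$

Differentiating under the integral sign brings down a factor of $\ln t$:
$$\frac{dJ}{da} = \int_{0}^{1} 6 t^{a} \log{\left(t \right)} \, dt = - \frac{6}{\left(a + 1\right)^{2}}.$$

Repeating $6$ times in total — each differentiation brings down another $\ln t$ — gives
$$\frac{d^{6}J}{da^{6}} = \int_{0}^{1} 6 t^{a} \log{\left(t \right)}^{6} \, dt = \frac{4320}{\left(a + 1\right)^{7}},$$
and the integrand here is exactly the target integrand, so $I = \frac{4320}{\left(a + 1\right)^{7}}$.

Setting $a = \frac{5}{3}$:
$$I = \frac{295245}{65536}.$$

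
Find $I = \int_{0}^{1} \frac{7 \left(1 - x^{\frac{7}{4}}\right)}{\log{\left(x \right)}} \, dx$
$- \log{\left(\frac{19487171}{16384} \right)}$

Introduce a parameter $a$ in the exponent: let $I(a) = \int_{0}^{1} \frac{7 \left(1 - x^{a}\right)}{\log{\left(x \right)}} \, dx$.

Since $\dfrac{\partial}{\partial a}\,x^{a} = x^{a} \ln x$, the $\ln x$ in the denominator cancels and
$$\frac{dI}{da} = \int_{0}^{1} -7 x^{a} \, dx = -7 \left[\frac{x^{a+1}}{a+1}\right]_0^1 = - \frac{7}{a + 1}.$$

Integrating with respect to $a$ gives $I(a) = - 7 \log{\left(a + 1 \right)} + C$.

At $a = 0$ the integrand is identically $0$, so $I(0) = 0$. The closed form gives $0$, hence $C = 0$.

Setting $a = \frac{7}{4}$:
$$I = - \log{\left(\frac{19487171}{16384} \right)}.$$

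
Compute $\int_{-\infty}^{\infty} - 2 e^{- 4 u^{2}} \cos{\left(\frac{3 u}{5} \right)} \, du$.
$- \frac{\sqrt{\pi}}{e^{\frac{9}{400}}}$

Define $I(b) = \int_{-\infty}^{\infty} - 2 e^{- 4 u^{2}} \cos{\left(b u \right)} \, du$.

Differentiating under the integral sign,
$$I'(b) = \int_{-\infty}^{\infty} 2 u e^{- 4 u^{2}} \sin{\left(b u \right)} \, du.$$

Integrate $\int_{-\infty}^{\infty} u \sin(b u)\, e^{- 4 u^{2}}\, du$ by parts with $w = \sin(b u)$ and $dv = u\, e^{- 4 u^{2}}\, du$, giving $v = - \frac{e^{- 4 u^{2}}}{8}$. The boundary term vanishes and
$$\int_{-\infty}^{\infty} u \sin(b u)\, e^{- 4 u^{2}}\, du = \frac{b}{8} \int_{-\infty}^{\infty} \cos(b u)\, e^{- 4 u^{2}}\, du,$$
so $I'(b) = - \frac{b}{8}\, I(b)$.

This is a separable first-order ODE; solving with the initial condition $I(0) = \int_{-\infty}^{\infty} - 2 e^{- 4 u^{2}}\,du = - \sqrt{\pi}$ gives
$$I(b) = - \sqrt{\pi} e^{- \frac{b^{2}}{16}}.$$

Setting $b = \frac{3}{5}$:
$$I = - \frac{\sqrt{\pi}}{e^{\frac{9}{400}}}.$$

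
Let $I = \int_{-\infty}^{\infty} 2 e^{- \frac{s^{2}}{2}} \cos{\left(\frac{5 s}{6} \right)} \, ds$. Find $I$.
$\frac{2 \sqrt{2} \sqrt{\pi}}{e^{\frac{25}{72}}}$

Define $I(b) = \int_{-\infty}^{\infty} 2 e^{- \frac{s^{2}}{2}} \cos{\left(b s \right)} \, ds$.

Differentiating under the integral sign,
$$I'(b) = \int_{-\infty}^{\infty} - 2 s e^{- \frac{s^{2}}{2}} \sin{\left(b s \right)} \, ds.$$

Integrate $\int_{-\infty}^{\infty} s \sin(b s)\, e^{- \frac{s^{2}}{2}}\, ds$ by parts with $u = \sin(b s)$ and $dv = s\, e^{- \frac{s^{2}}{2}}\, ds$, giving $v = - e^{- \frac{s^{2}}{2}}$. The boundary term vanishes and
$$\int_{-\infty}^{\infty} s \sin(b s)\, e^{- \frac{s^{2}}{2}}\, ds = b \int_{-\infty}^{\infty} \cos(b s)\, e^{- \frac{s^{2}}{2}}\, ds,$$
so $I'(b) = - b\, I(b)$.

This is a separable first-order ODE; solving with the initial condition $I(0) = \int_{-\infty}^{\infty} 2 e^{- \frac{s^{2}}{2}}\,ds = 2 \sqrt{2} \sqrt{\pi}$ gives
$$I(b) = 2 \sqrt{2} \sqrt{\pi} e^{- \frac{b^{2}}{2}}.$$

Setting $b = \frac{5}{6}$:
$$I = \frac{2 \sqrt{2} \sqrt{\pi}}{e^{\frac{25}{72}}}.$$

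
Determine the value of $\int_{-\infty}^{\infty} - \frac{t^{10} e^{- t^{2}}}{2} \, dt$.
$- \frac{945 \sqrt{\pi}}{64}$

Consider the simpler parametrised integral
$$J(a) = \int_{-\infty}^{\infty} - \frac{e^{- a t^{2}}}{2} \, dt = - \frac{\sqrt{\pi}}{2 \sqrt{a}}.$$

Differentiating under the integral sign brings down a factor of $(-t^2)$:
$$\frac{dJ}{da} = \int_{-\infty}^{\infty} \frac{t^{2} e^{- a t^{2}}}{2} \, dt = \frac{\sqrt{\pi}}{4 a^{\frac{3}{2}}}.$$

Repeating $5$ times in total — each differentiation brings down another $(-t^2)$ — gives
$$\frac{d^{5}J}{da^{5}} = \int_{-\infty}^{\infty} \frac{t^{10} e^{- a t^{2}}}{2} \, dt = \frac{945 \sqrt{\pi}}{64 a^{\frac{11}{2}}},$$
and the integrand here is $(-1)^{5}$ times the target integrand, so $I = (-1)^{5}\,\frac{d^{5}J}{da^{5}} = - \frac{945 \sqrt{\pi}}{64 a^{\frac{11}{2}}}$.

Setting $a = 1$:
$$I = - \frac{945 \sqrt{\pi}}{64}.$$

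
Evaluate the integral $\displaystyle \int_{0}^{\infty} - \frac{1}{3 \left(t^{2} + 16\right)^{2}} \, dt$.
$- \frac{\pi}{768}$

Recall the elementary integral
$$J(a) = \int_{0}^{\infty} - \frac{1}{3 \left(a^{2} + t^{2}\right)} \, dt = - \frac{\pi}{6 a}.$$

Differentiating under the integral sign with respect to $a$,
$$\frac{dJ}{da} = \int_{0}^{\infty} \frac{2 a}{3 \left(a^{2} + t^{2}\right)^{2}} \, dt = \frac{\pi}{6 a^{2}},$$
so $\int_{0}^{\infty} - \frac{1}{3 \left(a^{2} + t^{2}\right)^{2}} \, dt = - \frac{\pi}{12 a^{3}}$.

Setting $a = 4$:
$$I = - \frac{\pi}{768}.$$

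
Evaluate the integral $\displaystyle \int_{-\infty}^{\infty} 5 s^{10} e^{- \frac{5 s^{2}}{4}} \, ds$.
$\frac{12096 \sqrt{5} \sqrt{\pi}}{625}$

Begin with the known integral
$$J(a) = \int_{-\infty}^{\infty} 5 e^{- a s^{2}} \, ds = \frac{5 \sqrt{\pi}}{\sqrt{a}}.$$

Differentiating under the integral sign brings down a factor of $(-s^2)$:
$$\frac{dJ}{da} = \int_{-\infty}^{\infty} - 5 s^{2} e^{- a s^{2}} \, ds = - \frac{5 \sqrt{\pi}}{2 a^{\frac{3}{2}}}.$$

Repeating $5$ times in total — each differentiation brings down another $(-s^2)$ — gives
$$\frac{d^{5}J}{da^{5}} = \int_{-\infty}^{\infty} - 5 s^{10} e^{- a s^{2}} \, ds = - \frac{4725 \sqrt{\pi}}{32 a^{\frac{11}{2}}},$$
and the integrand here is $(-1)^{5}$ times the target integrand, so $I = (-1)^{5}\,\frac{d^{5}J}{da^{5}} = \frac{4725 \sqrt{\pi}}{32 a^{\frac{11}{2}}}$.

Setting $a = \frac{5}{4}$:
$$I = \frac{12096 \sqrt{5} \sqrt{\pi}}{625}.$$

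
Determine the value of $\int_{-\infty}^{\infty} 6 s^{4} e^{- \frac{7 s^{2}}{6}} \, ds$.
$\frac{162 \sqrt{42} \sqrt{\pi}}{343}$

Consider the simpler parametrised integral
$$J(a) = \int_{-\infty}^{\infty} 6 e^{- a s^{2}} \, ds = \frac{6 \sqrt{\pi}}{\sqrt{a}}.$$

Differentiating under the integral sign brings down a factor of $(-s^2)$:
$$\frac{dJ}{da} = \int_{-\infty}^{\infty} - 6 s^{2} e^{- a s^{2}} \, ds = - \frac{3 \sqrt{\pi}}{a^{\frac{3}{2}}}.$$

Repeating twice in total — each differentiation brings down another $(-s^2)$ — gives
$$\frac{d^{2}J}{da^{2}} = \int_{-\infty}^{\infty} 6 s^{4} e^{- a s^{2}} \, ds = \frac{9 \sqrt{\pi}}{2 a^{\frac{5}{2}}},$$
and the integrand here is exactly the target integrand, so $I = \frac{9 \sqrt{\pi}}{2 a^{\frac{5}{2}}}$.

Setting $a = \frac{7}{6}$:
$$I = \frac{162 \sqrt{42} \sqrt{\pi}}{343}.$$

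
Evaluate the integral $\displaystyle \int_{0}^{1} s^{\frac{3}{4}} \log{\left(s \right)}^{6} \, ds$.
$\frac{11796480}{823543}$

Consider the simpler parametrised integral
$$J(a) = \int_{0}^{1} s^{a} \, ds = \frac{1}{a + 1}.$$

Differentiating under the integral sign brings down a factor of $\ln s$:
$$\frac{dJ}{da} = \int_{0}^{1} s^{a} \log{\left(s \right)} \, ds = - \frac{1}{\left(a + 1\right)^{2}}.$$

Repeating $6$ times in total — each differentiation brings down another $\ln s$ — gives
$$\frac{d^{6}J}{da^{6}} = \int_{0}^{1} s^{a} \log{\left(s \right)}^{6} \, ds = \frac{720}{\left(a + 1\right)^{7}},$$
and the integrand here is exactly the target integrand, so $I = \frac{720}{\left(a + 1\right)^{7}}$.

Setting $a = \frac{3}{4}$:
$$I = \frac{11796480}{823543}.$$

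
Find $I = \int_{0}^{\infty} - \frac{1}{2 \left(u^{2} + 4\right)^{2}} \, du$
$- \frac{\pi}{64}$

Start from the standard arctangent integral
$$J(a) = \int_{0}^{\infty} - \frac{1}{2 \left(a^{2} + u^{2}\right)} \, du = - \frac{\pi}{4 a}.$$

Differentiating under the integral sign with respect to $a$,
$$\frac{dJ}{da} = \int_{0}^{\infty} \frac{a}{\left(a^{2} + u^{2}\right)^{2}} \, du = \frac{\pi}{4 a^{2}},$$
so $\int_{0}^{\infty} - \frac{1}{2 \left(a^{2} + u^{2}\right)^{2}} \, du = - \frac{\pi}{8 a^{3}}$.

Setting $a = 2$:
$$I = - \frac{\pi}{64}.$$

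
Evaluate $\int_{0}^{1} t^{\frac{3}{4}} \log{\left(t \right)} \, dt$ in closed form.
$- \frac{16}{49}$

Start from the elementary integral
$$J(a) = \int_{0}^{1} t^{a} \, dt = \frac{1}{a + 1}.$$

Differentiating under the integral sign brings down a factor of $\ln t$:
$$\frac{dJ}{da} = \int_{0}^{1} t^{a} \log{\left(t \right)} \, dt = - \frac{1}{\left(a + 1\right)^{2}}.$$

The integral on the left is $I$, so $I = - \frac{1}{\left(a + 1\right)^{2}}$.

Setting $a = \frac{3}{4}$:
$$I = - \frac{16}{49}.$$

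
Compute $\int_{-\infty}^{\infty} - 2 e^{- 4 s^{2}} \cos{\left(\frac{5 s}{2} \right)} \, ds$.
$- \frac{\sqrt{\pi}}{e^{\frac{25}{64}}}$

Define $I(b) = \int_{-\infty}^{\infty} - 2 e^{- 4 s^{2}} \cos{\left(b s \right)} \, ds$.

Differentiating under the integral sign,
$$I'(b) = \int_{-\infty}^{\infty} 2 s e^{- 4 s^{2}} \sin{\left(b s \right)} \, ds.$$

Integrate $\int_{-\infty}^{\infty} s \sin(b s)\, e^{- 4 s^{2}}\, ds$ by parts with $u = \sin(b s)$ and $dv = s\, e^{- 4 s^{2}}\, ds$, giving $v = - \frac{e^{- 4 s^{2}}}{8}$. The boundary term vanishes and
$$\int_{-\infty}^{\infty} s \sin(b s)\, e^{- 4 s^{2}}\, ds = \frac{b}{8} \int_{-\infty}^{\infty} \cos(b s)\, e^{- 4 s^{2}}\, ds,$$
so $I'(b) = - \frac{b}{8}\, I(b)$.

This is a separable first-order ODE; solving with the initial condition $I(0) = \int_{-\infty}^{\infty} - 2 e^{- 4 s^{2}}\,ds = - \sqrt{\pi}$ gives
$$I(b) = - \sqrt{\pi} e^{- \frac{b^{2}}{16}}.$$

Setting $b = \frac{5}{2}$:
$$I = - \frac{\sqrt{\pi}}{e^{\frac{25}{64}}}.$$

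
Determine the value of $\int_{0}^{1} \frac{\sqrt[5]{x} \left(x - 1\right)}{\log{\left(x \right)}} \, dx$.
$- \log{\left(6 \right)} + \log{\left(11 \right)}$

Replace the exponent $\frac{1}{5}$ by a parameter $a$: let $I(a) = \int_{0}^{1} \frac{x^{\frac{6}{5}} - x^{a}}{\log{\left(x \right)}} \, dx$.

Since $\dfrac{\partial}{\partial a}\,x^{a} = x^{a} \ln x$, the $\ln x$ in the denominator cancels and
$$\frac{dI}{da} = \int_{0}^{1} -1 x^{a} \, dx = -1 \left[\frac{x^{a+1}}{a+1}\right]_0^1 = - \frac{1}{a + 1}.$$

Integrating with respect to $a$ gives $I(a) = - \log{\left(\frac{5 a}{11} + \frac{5}{11} \right)} + C$.

At $a = \frac{6}{5}$ the integrand is identically $0$, so $I(\frac{6}{5}) = 0$. The closed form gives $0$, hence $C = 0$.

Setting $a = \frac{1}{5}$:
$$I = - \log{\left(6 \right)} + \log{\left(11 \right)}.$$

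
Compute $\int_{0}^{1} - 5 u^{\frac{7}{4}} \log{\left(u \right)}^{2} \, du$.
$- \frac{640}{1331}$

Begin with the known integral
$$J(a) = \int_{0}^{1} - 5 u^{a} \, du = - \frac{5}{a + 1}.$$

Differentiating under the integral sign brings down a factor of $\ln u$:
$$\frac{dJ}{da} = \int_{0}^{1} - 5 u^{a} \log{\left(u \right)} \, du = \frac{5}{\left(a + 1\right)^{2}}.$$

Repeating twice in total — each differentiation brings down another $\ln u$ — gives
$$\frac{d^{2}J}{da^{2}} = \int_{0}^{1} - 5 u^{a} \log{\left(u \right)}^{2} \, du = - \frac{10}{\left(a + 1\right)^{3}},$$
and the integrand here is exactly the target integrand, so $I = - \frac{10}{\left(a + 1\right)^{3}}$.

Setting $a = \frac{7}{4}$:
$$I = - \frac{640}{1331}.$$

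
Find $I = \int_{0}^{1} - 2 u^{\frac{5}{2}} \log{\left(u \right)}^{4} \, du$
$- \frac{1536}{16807}$

Consider the simpler parametrised integral
$$J(a) = \int_{0}^{1} - 2 u^{a} \, du = - \frac{2}{a + 1}.$$

Differentiating under the integral sign brings down a factor of $\ln u$:
$$\frac{dJ}{da} = \int_{0}^{1} - 2 u^{a} \log{\left(u \right)} \, du = \frac{2}{\left(a + 1\right)^{2}}.$$

Repeating $4$ times in total — each differentiation brings down another $\ln u$ — gives
$$\frac{d^{4}J}{da^{4}} = \int_{0}^{1} - 2 u^{a} \log{\left(u \right)}^{4} \, du = - \frac{48}{\left(a + 1\right)^{5}},$$
and the integrand here is exactly the target integrand, so $I = - \frac{48}{\left(a + 1\right)^{5}}$.

Setting $a = \frac{5}{2}$:
$$I = - \frac{1536}{16807}.$$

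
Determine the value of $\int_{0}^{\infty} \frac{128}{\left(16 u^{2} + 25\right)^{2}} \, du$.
$\frac{8 \pi}{125}$

Start from the standard arctangent integral
$$J(a) = \int_{0}^{\infty} \frac{1}{2 \left(a^{2} + u^{2}\right)} \, du = \frac{\pi}{4 a}.$$

Differentiating under the integral sign with respect to $a$,
$$\frac{dJ}{da} = \int_{0}^{\infty} - \frac{a}{\left(a^{2} + u^{2}\right)^{2}} \, du = - \frac{\pi}{4 a^{2}},$$
so $\int_{0}^{\infty} \frac{1}{2 \left(a^{2} + u^{2}\right)^{2}} \, du = \frac{\pi}{8 a^{3}}$.

Setting $a = \frac{5}{4}$:
$$I = \frac{8 \pi}{125}.$$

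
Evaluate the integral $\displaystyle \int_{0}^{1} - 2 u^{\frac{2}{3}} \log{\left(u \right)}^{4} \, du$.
$- \frac{11664}{3125}$

Start from the elementary integral
$$J(a) = \int_{0}^{1} - 2 u^{a} \, du = - \frac{2}{a + 1}.$$

Differentiating under the integral sign brings down a factor of $\ln u$:
$$\frac{dJ}{da} = \int_{0}^{1} - 2 u^{a} \log{\left(u \right)} \, du = \frac{2}{\left(a + 1\right)^{2}}.$$

Repeating $4$ times in total — each differentiation brings down another $\ln u$ — gives
$$\frac{d^{4}J}{da^{4}} = \int_{0}^{1} - 2 u^{a} \log{\left(u \right)}^{4} \, du = - \frac{48}{\left(a + 1\right)^{5}},$$
and the integrand here is exactly the target integrand, so $I = - \frac{48}{\left(a + 1\right)^{5}}$.

Setting $a = \frac{2}{3}$:
$$I = - \frac{11664}{3125}.$$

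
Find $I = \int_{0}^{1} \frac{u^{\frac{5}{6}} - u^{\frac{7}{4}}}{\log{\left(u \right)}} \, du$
$\log{\left(\frac{2}{3} \right)}$

Consider the one-parameter family: let $I(a) = \int_{0}^{1} \frac{- u^{\frac{7}{4}} + u^{a}}{\log{\left(u \right)}} \, du$.

Since $\dfrac{\partial}{\partial a}\,u^{a} = u^{a} \ln u$, the $\ln u$ in the denominator cancels and
$$\frac{dI}{da} = \int_{0}^{1} u^{a} \, du = \left[\frac{u^{a+1}}{a+1}\right]_0^1 = \frac{1}{a + 1}.$$

Integrating with respect to $a$ gives $I(a) = \log{\left(\frac{4 a}{11} + \frac{4}{11} \right)} + C$.

At $a = \frac{7}{4}$ the integrand is identically $0$, so $I(\frac{7}{4}) = 0$. The closed form gives $0$, hence $C = 0$.

Setting $a = \frac{5}{6}$:
$$I = \log{\left(\frac{2}{3} \right)}.$$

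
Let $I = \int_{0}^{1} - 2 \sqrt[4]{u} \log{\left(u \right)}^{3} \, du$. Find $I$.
$\frac{3072}{625}$

Consider the simpler parametrised integral
$$J(a) = \int_{0}^{1} - 2 u^{a} \, du = - \frac{2}{a + 1}.$$

Differentiating under the integral sign brings down a factor of $\ln u$:
$$\frac{dJ}{da} = \int_{0}^{1} - 2 u^{a} \log{\left(u \right)} \, du = \frac{2}{\left(a + 1\right)^{2}}.$$

Repeating $3$ times in total — each differentiation brings down another $\ln u$ — gives
$$\frac{d^{3}J}{da^{3}} = \int_{0}^{1} - 2 u^{a} \log{\left(u \right)}^{3} \, du = \frac{12}{\left(a + 1\right)^{4}},$$
and the integrand here is exactly the target integrand, so $I = \frac{12}{\left(a + 1\right)^{4}}$.

Setting $a = \frac{1}{4}$:
$$I = \frac{3072}{625}.$$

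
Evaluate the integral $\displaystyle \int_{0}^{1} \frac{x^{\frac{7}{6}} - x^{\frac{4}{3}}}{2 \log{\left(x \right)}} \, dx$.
$- \log{\left(14 \right)} + \frac{\log{\left(182 \right)}}{2}$

Replace the exponent $\frac{7}{6}$ by a parameter $a$: let $I(a) = \int_{0}^{1} \frac{- x^{\frac{4}{3}} + x^{a}}{2 \log{\left(x \right)}} \, dx$.

Since $\dfrac{\partial}{\partial a}\,x^{a} = x^{a} \ln x$, the $\ln x$ in the denominator cancels and
$$\frac{dI}{da} = \int_{0}^{1} \frac{1}{2} x^{a} \, dx = \frac{1}{2} \left[\frac{x^{a+1}}{a+1}\right]_0^1 = \frac{1}{2 \left(a + 1\right)}.$$

Integrating with respect to $a$ gives $I(a) = \log{\left(\frac{\sqrt{21} \sqrt{a + 1}}{7} \right)} + C$.

At $a = \frac{4}{3}$ the integrand is identically $0$, so $I(\frac{4}{3}) = 0$. The closed form gives $0$, hence $C = 0$.

Setting $a = \frac{7}{6}$:
$$I = - \log{\left(14 \right)} + \frac{\log{\left(182 \right)}}{2}.$$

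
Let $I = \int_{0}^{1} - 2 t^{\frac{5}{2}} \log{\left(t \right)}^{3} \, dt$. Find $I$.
$\frac{192}{2401}$

Consider the simpler parametrised integral
$$J(a) = \int_{0}^{1} - 2 t^{a} \, dt = - \frac{2}{a + 1}.$$

Differentiating under the integral sign brings down a factor of $\ln t$:
$$\frac{dJ}{da} = \int_{0}^{1} - 2 t^{a} \log{\left(t \right)} \, dt = \frac{2}{\left(a + 1\right)^{2}}.$$

Repeating $3$ times in total — each differentiation brings down another $\ln t$ — gives
$$\frac{d^{3}J}{da^{3}} = \int_{0}^{1} - 2 t^{a} \log{\left(t \right)}^{3} \, dt = \frac{12}{\left(a + 1\right)^{4}},$$
and the integrand here is exactly the target integrand, so $I = \frac{12}{\left(a + 1\right)^{4}}$.

Setting $a = \frac{5}{2}$:
$$I = \frac{192}{2401}.$$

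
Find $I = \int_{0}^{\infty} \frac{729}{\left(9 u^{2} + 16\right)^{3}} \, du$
$\frac{729 \pi}{16384}$

Recall the elementary integral
$$J(a) = \int_{0}^{\infty} \frac{1}{a^{2} + u^{2}} \, du = \frac{\pi}{2 a}.$$

Differentiating under the integral sign with respect to $a$,
$$\frac{dJ}{da} = \int_{0}^{\infty} - \frac{2 a}{\left(a^{2} + u^{2}\right)^{2}} \, du = - \frac{\pi}{2 a^{2}},$$
so $\int_{0}^{\infty} \frac{1}{\left(a^{2} + u^{2}\right)^{2}} \, du = \frac{\pi}{4 a^{3}}$.

Repeating — each differentiation of $1/(u^2+a^2)^j$ produces $-2ja/(u^2+a^2)^{j+1}$ — and dividing through by $-2ja$ at each step yields, after $2$ differentiations in total,
$$\int_{0}^{\infty} \frac{1}{\left(a^{2} + u^{2}\right)^{3}} \, du = \frac{3 \pi}{16 a^{5}}.$$

Setting $a = \frac{4}{3}$:
$$I = \frac{729 \pi}{16384}.$$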